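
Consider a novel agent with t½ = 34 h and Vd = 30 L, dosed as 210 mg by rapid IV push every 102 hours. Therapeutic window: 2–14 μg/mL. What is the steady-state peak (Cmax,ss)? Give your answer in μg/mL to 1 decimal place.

The dosing interval is 3 half-lives, so f = 2^(−3) = 0.125.
Accumulation ratio R = 1/(1 − f) = 1/0.875 = 8/7.
Single-dose peak C₀ = D/Vd = 210/30 = 7 μg/mL.
Steady-state peak Cmax,ss = C₀·R = 7 × 8/7 ≈ 8.000 μg/mL.
Peak 8.0 μg/mL vs MTC 14 μg/mL: below toxic threshold.

8.0 μg/mL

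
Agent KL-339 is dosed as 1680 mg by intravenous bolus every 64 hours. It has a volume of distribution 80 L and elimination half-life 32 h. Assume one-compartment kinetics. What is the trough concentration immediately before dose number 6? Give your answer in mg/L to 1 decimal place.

f = (1/2)^(τ/t½) = (1/2)^(64/32) ≈ 0.2500.
C₀ = D/Vd = 1680/80 ≈ 21.000 mg/L.
Before the 6th dose, 5 doses have been given. Superposition: Cmin = C₀·(f + f² + … + f^5).
≈ 21.000 × (0.2500 + 0.0625 + 0.0156 + 0.0039 + 0.0010) ≈ 21.000 × 0.3330 ≈ 6.993 mg/L.

7.0 mg/L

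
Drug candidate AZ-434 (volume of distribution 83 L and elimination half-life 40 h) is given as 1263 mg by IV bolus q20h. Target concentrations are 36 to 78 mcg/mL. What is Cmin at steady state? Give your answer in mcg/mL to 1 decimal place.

36.7 mcg/mL

Over one 20-h interval, 20/40 ≈ 0.5 half-lives elapse, leaving f ≈ 0.7071 of each dose.
Accumulation ratio R = 1/(1 − f) ≈ 1/0.2929 ≈ 3.4141.
Single-dose peak C₀ = D/Vd = 1263/83 ≈ 15.217 mcg/mL.
Steady-state peak Cmax,ss = C₀·R ≈ 15.217 × 3.4141 ≈ 51.952 mcg/mL.
One interval later, Cmin,ss = Cmax,ss·e^(−kτ) ≈ 51.952 × 0.7071 ≈ 36.735 mcg/mL.
Trough 36.7 mcg/mL vs MEC 36 mcg/mL: adequate.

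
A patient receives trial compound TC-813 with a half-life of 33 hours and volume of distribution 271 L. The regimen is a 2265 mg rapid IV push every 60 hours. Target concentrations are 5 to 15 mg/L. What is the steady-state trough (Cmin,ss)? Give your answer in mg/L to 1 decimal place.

τ/t½ = 60/33 ≈ 1.8182, so fraction remaining f = (1/2)^(60/33) ≈ 0.2836.
Single-dose peak C₀ = D/Vd = 2265/271 ≈ 8.358 mg/L.
Steady-state trough Cmin,ss = C₀·f/(1−f) ≈ 8.358 × 0.2836/0.7164 ≈ 3.309 mg/L.
Trough 3.3 mg/L vs MEC 5 mg/L: subtherapeutic.

3.3 mg/L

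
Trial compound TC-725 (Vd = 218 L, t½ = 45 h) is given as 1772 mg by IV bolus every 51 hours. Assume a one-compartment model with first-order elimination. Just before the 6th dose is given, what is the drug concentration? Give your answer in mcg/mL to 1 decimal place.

6.7 mcg/mL

f = (1/2)^(τ/t½) = (1/2)^(51/45) ≈ 0.4559.
C₀ = D/Vd = 1772/218 ≈ 8.128 mcg/mL.
Before the 6th dose, 5 doses have been given. Superposition: Cmin = C₀·(f + f² + … + f^5).
≈ 8.128 × (0.4559 + 0.2078 + 0.0948 + 0.0432 + 0.0197) ≈ 8.128 × 0.8214 ≈ 6.676 mcg/mL.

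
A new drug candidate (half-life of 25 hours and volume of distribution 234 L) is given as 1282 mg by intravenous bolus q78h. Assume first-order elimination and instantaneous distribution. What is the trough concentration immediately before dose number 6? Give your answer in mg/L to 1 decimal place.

0.7 mg/L

f = (1/2)^(τ/t½) = (1/2)^(78/25) ≈ 0.1150.
C₀ = D/Vd = 1282/234 ≈ 5.479 mg/L.
Before the 6th dose, 5 doses have been given. Superposition: Cmin = C₀·(f + f² + … + f^5).
≈ 5.479 × (0.1150 + 0.0132 + 0.0015 + 0.0002 + 0.0000) ≈ 5.479 × 0.1299 ≈ 0.712 mg/L.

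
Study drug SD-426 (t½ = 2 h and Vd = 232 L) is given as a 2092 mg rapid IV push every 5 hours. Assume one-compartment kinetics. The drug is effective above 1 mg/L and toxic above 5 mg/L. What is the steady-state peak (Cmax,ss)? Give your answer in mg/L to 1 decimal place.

11.0 mg/L

τ/t½ = 5/2 ≈ 2.5, so fraction remaining f = (1/2)^(5/2) ≈ 0.1768.
At steady state, accumulation factor R = 1/(1 − e^(−kτ)) ≈ 1.2148.
Each bolus raises the concentration by D/Vd = 2092/232 ≈ 9.017 mg/L.
Cmax,ss = C₀/(1 − f) ≈ 9.017/0.8232 ≈ 10.954 mg/L.
Peak 11.0 mg/L vs MTC 5 mg/L: exceeds toxic threshold.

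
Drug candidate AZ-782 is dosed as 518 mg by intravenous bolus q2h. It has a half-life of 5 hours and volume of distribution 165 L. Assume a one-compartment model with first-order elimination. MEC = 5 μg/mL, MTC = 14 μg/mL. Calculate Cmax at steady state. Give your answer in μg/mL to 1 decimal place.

13.0 μg/mL

τ/t½ = 2/5 ≈ 0.4, so fraction remaining f = (1/2)^(2/5) ≈ 0.7579.
At steady state, accumulation factor R = 1/(1 − e^(−kτ)) ≈ 4.1305.
Single-dose peak C₀ = D/Vd = 518/165 ≈ 3.139 μg/mL.
Steady-state peak Cmax,ss = C₀·R ≈ 3.139 × 4.1305 ≈ 12.966 μg/mL.
Peak 13.0 μg/mL vs MTC 14 μg/mL: below toxic threshold.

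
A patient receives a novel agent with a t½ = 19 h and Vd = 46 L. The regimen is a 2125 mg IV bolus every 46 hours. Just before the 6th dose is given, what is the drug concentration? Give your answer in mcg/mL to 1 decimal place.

10.6 mcg/mL

f = (1/2)^(τ/t½) = (1/2)^(46/19) ≈ 0.1867.
C₀ = D/Vd = 2125/46 ≈ 46.196 mcg/mL.
Before the 6th dose, 5 doses have been given. Superposition: Cmin = C₀·(f + f² + … + f^5).
≈ 46.196 × (0.1867 + 0.0349 + 0.0065 + 0.0012 + 0.0002) ≈ 46.196 × 0.2295 ≈ 10.602 mcg/mL.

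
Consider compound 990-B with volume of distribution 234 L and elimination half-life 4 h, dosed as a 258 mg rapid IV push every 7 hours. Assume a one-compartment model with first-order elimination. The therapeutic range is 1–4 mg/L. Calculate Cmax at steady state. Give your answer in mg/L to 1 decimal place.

1.6 mg/L

Over one 7-h interval, 7/4 ≈ 1.75 half-lives elapse, leaving f ≈ 0.2973 of each dose.
At steady state, accumulation factor R = 1/(1 − e^(−kτ)) ≈ 1.4231.
Each bolus raises the concentration by D/Vd = 258/234 ≈ 1.103 mg/L.
Steady-state peak Cmax,ss = C₀·R ≈ 1.103 × 1.4231 ≈ 1.570 mg/L.
Peak 1.6 mg/L vs MTC 4 mg/L: below toxic threshold.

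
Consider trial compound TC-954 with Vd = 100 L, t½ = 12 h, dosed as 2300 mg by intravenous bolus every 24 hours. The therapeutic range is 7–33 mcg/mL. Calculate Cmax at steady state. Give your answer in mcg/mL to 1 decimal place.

30.7 mcg/mL

The dosing interval is 2 half-lives, so f = 2^(−2) = 0.25.
At steady state, R = 1/(1 − 0.25) = 4/3.
Single-dose peak C₀ = D/Vd = 2300/100 = 23 mcg/mL.
Steady-state peak Cmax,ss = C₀·R = 23 × 4/3 ≈ 30.667 mcg/mL.
Peak 30.7 mcg/mL vs MTC 33 mcg/mL: below toxic threshold.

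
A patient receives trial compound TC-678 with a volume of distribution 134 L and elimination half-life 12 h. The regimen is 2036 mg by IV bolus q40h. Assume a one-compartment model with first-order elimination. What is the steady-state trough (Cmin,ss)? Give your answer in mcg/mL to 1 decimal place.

τ/t½ = 40/12 ≈ 3.3333, so fraction remaining f = (1/2)^(40/12) ≈ 0.0992.
Accumulation ratio R = 1/(1 − f) ≈ 1/0.9008 ≈ 1.1101.
Each bolus raises the concentration by D/Vd = 2036/134 ≈ 15.194 mcg/mL.
Cmax,ss = C₀/(1 − f) ≈ 15.194/0.9008 ≈ 16.867 mcg/mL.
Steady-state trough Cmin,ss = Cmax,ss·f ≈ 16.867 × 0.0992 ≈ 1.673 mcg/mL.

1.7 mcg/mL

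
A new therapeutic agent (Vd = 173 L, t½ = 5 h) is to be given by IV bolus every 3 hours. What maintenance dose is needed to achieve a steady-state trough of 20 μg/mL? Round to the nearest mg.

1784 mg

τ/t½ = 3/5 ≈ 0.6, so f = (1/2)^(3/5) ≈ 0.659754.
Cmin,ss = (D/Vd)·f/(1−f), so D = Cmin,ss·Vd·(1−f)/f.
D = 20 × 173 × (1−f)/f ≈ 20 × 173 × 0.51572 ≈ 1784.39 mg.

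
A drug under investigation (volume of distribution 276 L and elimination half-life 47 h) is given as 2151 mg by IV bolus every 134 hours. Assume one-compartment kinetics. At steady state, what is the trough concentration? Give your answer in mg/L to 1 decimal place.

1.3 mg/L

Over one 134-h interval, 134/47 ≈ 2.8511 half-lives elapse, leaving f ≈ 0.1386 of each dose.
Single-dose peak C₀ = D/Vd = 2151/276 ≈ 7.793 mg/L.
Steady-state trough Cmin,ss = C₀·f/(1−f) ≈ 7.793 × 0.1386/0.8614 ≈ 1.254 mg/L.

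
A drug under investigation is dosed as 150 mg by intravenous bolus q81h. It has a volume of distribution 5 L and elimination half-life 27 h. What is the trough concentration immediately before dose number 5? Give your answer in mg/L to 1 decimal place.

f = (1/2)^(τ/t½) = (1/2)^(81/27) ≈ 0.1250.
C₀ = D/Vd = 150/5 ≈ 30.000 mg/L.
Before the 5th dose, 4 doses have been given. Superposition: Cmin = C₀·(f + f² + … + f^4).
≈ 30.000 × (0.1250 + 0.0156 + 0.0020 + 0.0002) ≈ 30.000 × 0.1428 ≈ 4.284 mg/L.

4.3 mg/L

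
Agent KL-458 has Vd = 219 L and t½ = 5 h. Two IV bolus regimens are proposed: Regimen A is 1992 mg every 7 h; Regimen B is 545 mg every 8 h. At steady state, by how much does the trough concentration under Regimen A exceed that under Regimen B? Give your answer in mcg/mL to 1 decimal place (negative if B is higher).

4.3 mcg/mL

Regimen A: f = (1/2)^(7/5) ≈ 0.3789; Cmin,ss = (1992/219)·f/(1−f) ≈ 5.549 mcg/mL.
Regimen B: f = (1/2)^(8/5) ≈ 0.3299; Cmin,ss = (545/219)·f/(1−f) ≈ 1.225 mcg/mL.
Difference ≈ 5.549 − 1.225 ≈ 4.324 mcg/mL.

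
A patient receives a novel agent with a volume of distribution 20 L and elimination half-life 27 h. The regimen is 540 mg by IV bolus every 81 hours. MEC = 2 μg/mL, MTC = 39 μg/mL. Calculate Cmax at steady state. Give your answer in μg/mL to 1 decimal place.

τ = 81 h = 3 half-lives, so f = (1/2)^3 = 0.125.
Accumulation ratio R = 1/(1 − f) = 1/0.875 = 8/7.
Single-dose peak C₀ = D/Vd = 540/20 = 27 μg/mL.
Steady-state peak Cmax,ss = C₀·R = 27 × 8/7 ≈ 30.857 μg/mL.
Peak 30.9 μg/mL vs MTC 39 μg/mL: below toxic threshold.

30.9 μg/mL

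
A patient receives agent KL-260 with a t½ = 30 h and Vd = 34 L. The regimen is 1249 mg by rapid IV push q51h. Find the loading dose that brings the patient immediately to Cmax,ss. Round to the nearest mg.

1804 mg

f = (1/2)^(51/30) ≈ 0.307786; accumulation ratio R = 1/(1−f) ≈ 1.44464.
Loading dose to hit Cmax,ss on first dose: D_load = D_maint·R ≈ 1249 × 1.44464 ≈ 1804.36 mg.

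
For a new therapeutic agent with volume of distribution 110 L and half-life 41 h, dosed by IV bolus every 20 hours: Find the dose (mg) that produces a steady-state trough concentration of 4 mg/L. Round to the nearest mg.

177 mg

τ/t½ = 20/41 ≈ 0.4878, so f = (1/2)^(20/41) ≈ 0.713109.
Cmin,ss = (D/Vd)·f/(1−f), so D = Cmin,ss·Vd·(1−f)/f.
D = 4 × 110 × (1−f)/f ≈ 4 × 110 × 0.40231 ≈ 177.02 mg.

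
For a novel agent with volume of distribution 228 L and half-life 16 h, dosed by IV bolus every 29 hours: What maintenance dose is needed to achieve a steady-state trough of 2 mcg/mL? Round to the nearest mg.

τ/t½ = 29/16 ≈ 1.8125, so f = (1/2)^(29/16) ≈ 0.284697.
Cmin,ss = (D/Vd)·f/(1−f), so D = Cmin,ss·Vd·(1−f)/f.
D = 2 × 228 × (1−f)/f ≈ 2 × 228 × 2.51251 ≈ 1145.70 mg.

1146 mg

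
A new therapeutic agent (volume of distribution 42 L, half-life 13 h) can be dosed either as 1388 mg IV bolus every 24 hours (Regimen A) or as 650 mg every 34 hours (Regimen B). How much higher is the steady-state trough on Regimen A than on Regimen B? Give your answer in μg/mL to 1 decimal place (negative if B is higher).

9.7 μg/mL

Regimen A: f = (1/2)^(24/13) ≈ 0.2781; Cmin,ss = (1388/42)·f/(1−f) ≈ 12.731 μg/mL.
Regimen B: f = (1/2)^(34/13) ≈ 0.1632; Cmin,ss = (650/42)·f/(1−f) ≈ 3.018 μg/mL.
Difference ≈ 12.731 − 3.018 ≈ 9.713 μg/mL.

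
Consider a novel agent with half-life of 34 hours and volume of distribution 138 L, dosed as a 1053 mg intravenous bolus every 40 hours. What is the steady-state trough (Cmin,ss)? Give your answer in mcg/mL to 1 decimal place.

6.1 mcg/mL

k = ln2/t½ = ln2/34 ≈ 0.020387 h⁻¹; fraction remaining f = e^(−kτ) = e^(−0.020387×40) ≈ 0.4424.
At steady state, accumulation factor R = 1/(1 − e^(−kτ)) ≈ 1.7934.
Single-dose peak C₀ = D/Vd = 1053/138 ≈ 7.630 mcg/mL.
Steady-state peak Cmax,ss = C₀·R ≈ 7.630 × 1.7934 ≈ 13.684 mcg/mL.
One interval later, Cmin,ss = Cmax,ss·e^(−kτ) ≈ 13.684 × 0.4424 ≈ 6.054 mcg/mL.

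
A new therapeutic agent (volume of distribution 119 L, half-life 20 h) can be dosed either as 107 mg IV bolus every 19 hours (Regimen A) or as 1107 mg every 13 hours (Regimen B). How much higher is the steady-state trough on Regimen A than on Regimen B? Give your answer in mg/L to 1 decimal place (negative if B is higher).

-15.4 mg/L

Regimen A: f = (1/2)^(19/20) ≈ 0.5176; Cmin,ss = (107/119)·f/(1−f) ≈ 0.965 mg/L.
Regimen B: f = (1/2)^(13/20) ≈ 0.6373; Cmin,ss = (1107/119)·f/(1−f) ≈ 16.345 mg/L.
Difference ≈ 0.965 − 16.345 ≈ -15.380 mg/L.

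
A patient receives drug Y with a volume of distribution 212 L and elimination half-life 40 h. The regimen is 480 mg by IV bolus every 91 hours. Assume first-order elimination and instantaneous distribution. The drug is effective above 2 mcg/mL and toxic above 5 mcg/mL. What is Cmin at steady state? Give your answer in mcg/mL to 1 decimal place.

Over one 91-h interval, 91/40 ≈ 2.275 half-lives elapse, leaving f ≈ 0.2066 of each dose.
Accumulation ratio R = 1/(1 − f) ≈ 1/0.7934 ≈ 1.2604.
Single-dose peak C₀ = D/Vd = 480/212 ≈ 2.264 mcg/mL.
Steady-state peak Cmax,ss = C₀·R ≈ 2.264 × 1.2604 ≈ 2.854 mcg/mL.
Steady-state trough Cmin,ss = Cmax,ss·f ≈ 2.854 × 0.2066 ≈ 0.590 mcg/mL.
Trough 0.6 mcg/mL vs MEC 2 mcg/mL: subtherapeutic.

0.6 mcg/mL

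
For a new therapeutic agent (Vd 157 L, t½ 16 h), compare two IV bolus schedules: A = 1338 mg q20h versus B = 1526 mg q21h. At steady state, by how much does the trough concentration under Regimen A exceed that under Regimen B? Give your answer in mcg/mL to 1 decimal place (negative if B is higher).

Regimen A: f = (1/2)^(20/16) ≈ 0.4204; Cmin,ss = (1338/157)·f/(1−f) ≈ 6.181 mcg/mL.
Regimen B: f = (1/2)^(21/16) ≈ 0.4026; Cmin,ss = (1526/157)·f/(1−f) ≈ 6.550 mcg/mL.
Difference ≈ 6.181 − 6.550 ≈ -0.369 mcg/mL.

-0.4 mcg/mL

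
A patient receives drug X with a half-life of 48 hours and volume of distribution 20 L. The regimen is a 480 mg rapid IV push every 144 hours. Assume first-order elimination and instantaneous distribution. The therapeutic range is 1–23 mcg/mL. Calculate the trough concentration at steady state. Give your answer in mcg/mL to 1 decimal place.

3.4 mcg/mL

The dosing interval is 3 half-lives, so f = 2^(−3) = 0.125.
At steady state, R = 1/(1 − 0.125) = 8/7.
Single-dose peak C₀ = D/Vd = 480/20 = 24 mcg/mL.
Steady-state peak Cmax,ss = C₀·R = 24 × 8/7 ≈ 27.429 mcg/mL.
Steady-state trough Cmin,ss = Cmax,ss·f ≈ 27.429 × 0.125 ≈ 3.429 mcg/mL.
Trough 3.4 mcg/mL vs MEC 1 mcg/mL: adequate.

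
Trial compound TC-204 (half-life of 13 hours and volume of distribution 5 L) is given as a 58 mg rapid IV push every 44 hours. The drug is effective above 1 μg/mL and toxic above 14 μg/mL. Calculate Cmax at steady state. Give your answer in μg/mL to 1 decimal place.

Over one 44-h interval, 44/13 ≈ 3.3846 half-lives elapse, leaving f ≈ 0.0957 of each dose.
At steady state, accumulation factor R = 1/(1 − e^(−kτ)) ≈ 1.1058.
Each bolus raises the concentration by D/Vd = 58/5 ≈ 11.600 μg/mL.
Steady-state peak Cmax,ss = C₀·R ≈ 11.600 × 1.1058 ≈ 12.827 μg/mL.
Peak 12.8 μg/mL vs MTC 14 μg/mL: below toxic threshold.

12.8 μg/mL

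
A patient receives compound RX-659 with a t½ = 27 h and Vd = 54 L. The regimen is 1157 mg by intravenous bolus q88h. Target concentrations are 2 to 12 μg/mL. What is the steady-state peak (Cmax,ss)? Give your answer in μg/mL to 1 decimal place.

23.9 μg/mL

τ/t½ = 88/27 ≈ 3.2593, so fraction remaining f = (1/2)^(88/27) ≈ 0.1044.
Accumulation ratio R = 1/(1 − f) ≈ 1/0.8956 ≈ 1.1166.
Single-dose peak C₀ = D/Vd = 1157/54 ≈ 21.426 μg/mL.
Cmax,ss = C₀/(1 − f) ≈ 21.426/0.8956 ≈ 23.924 μg/mL.
Peak 23.9 μg/mL vs MTC 12 μg/mL: exceeds toxic threshold.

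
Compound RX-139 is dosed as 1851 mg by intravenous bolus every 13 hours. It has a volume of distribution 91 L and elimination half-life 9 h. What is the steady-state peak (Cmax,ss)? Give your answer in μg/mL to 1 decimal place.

τ/t½ = 13/9 ≈ 1.4444, so fraction remaining f = (1/2)^(13/9) ≈ 0.3674.
Accumulation ratio R = 1/(1 − f) ≈ 1/0.6326 ≈ 1.5808.
Each bolus raises the concentration by D/Vd = 1851/91 ≈ 20.341 μg/mL.
Cmax,ss = C₀/(1 − f) ≈ 20.341/0.6326 ≈ 32.155 μg/mL.

32.2 μg/mL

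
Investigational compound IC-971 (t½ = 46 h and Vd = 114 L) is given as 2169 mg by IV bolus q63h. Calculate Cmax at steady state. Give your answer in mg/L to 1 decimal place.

Over one 63-h interval, 63/46 ≈ 1.3696 half-lives elapse, leaving f ≈ 0.3870 of each dose.
At steady state, accumulation factor R = 1/(1 − e^(−kτ)) ≈ 1.6313.
Single-dose peak C₀ = D/Vd = 2169/114 ≈ 19.026 mg/L.
Steady-state peak Cmax,ss = C₀·R ≈ 19.026 × 1.6313 ≈ 31.037 mg/L.

31.0 mg/L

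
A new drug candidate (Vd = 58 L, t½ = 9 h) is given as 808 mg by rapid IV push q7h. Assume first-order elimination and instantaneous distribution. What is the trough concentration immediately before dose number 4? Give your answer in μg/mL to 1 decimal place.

15.6 μg/mL

f = (1/2)^(τ/t½) = (1/2)^(7/9) ≈ 0.5833.
C₀ = D/Vd = 808/58 ≈ 13.931 μg/mL.
Before the 4th dose, 3 doses have been given. Superposition: Cmin = C₀·(f + f² + … + f^3).
≈ 13.931 × (0.5833 + 0.3402 + 0.1985) ≈ 13.931 × 1.1220 ≈ 15.631 μg/mL.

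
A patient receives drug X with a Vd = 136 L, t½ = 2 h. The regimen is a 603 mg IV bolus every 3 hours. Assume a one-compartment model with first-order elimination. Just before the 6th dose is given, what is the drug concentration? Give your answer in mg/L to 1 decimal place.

f = (1/2)^(τ/t½) = (1/2)^(3/2) ≈ 0.3536.
C₀ = D/Vd = 603/136 ≈ 4.434 mg/L.
Before the 6th dose, 5 doses have been given. Superposition: Cmin = C₀·(f + f² + … + f^5).
≈ 4.434 × (0.3536 + 0.1250 + 0.0442 + 0.0156 + 0.0055) ≈ 4.434 × 0.5439 ≈ 2.412 mg/L.

2.4 mg/L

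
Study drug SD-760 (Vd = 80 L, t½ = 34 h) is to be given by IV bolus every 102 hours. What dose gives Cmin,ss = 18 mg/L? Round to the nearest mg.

10080 mg

τ/t½ = 102/34 ≈ 3, so f = (1/2)^(102/34) ≈ 0.125000.
Cmin,ss = (D/Vd)·f/(1−f), so D = Cmin,ss·Vd·(1−f)/f.
D = 18 × 80 × (1−f)/f ≈ 18 × 80 × 7.00000 ≈ 10080.00 mg.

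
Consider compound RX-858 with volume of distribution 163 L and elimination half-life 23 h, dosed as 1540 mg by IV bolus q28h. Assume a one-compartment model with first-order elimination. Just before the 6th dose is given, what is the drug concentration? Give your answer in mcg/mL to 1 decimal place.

7.0 mcg/mL

f = (1/2)^(τ/t½) = (1/2)^(28/23) ≈ 0.4301.
C₀ = D/Vd = 1540/163 ≈ 9.448 mcg/mL.
Before the 6th dose, 5 doses have been given. Superposition: Cmin = C₀·(f + f² + … + f^5).
≈ 9.448 × (0.4301 + 0.1850 + 0.0796 + 0.0342 + 0.0147) ≈ 9.448 × 0.7436 ≈ 7.026 mcg/mL.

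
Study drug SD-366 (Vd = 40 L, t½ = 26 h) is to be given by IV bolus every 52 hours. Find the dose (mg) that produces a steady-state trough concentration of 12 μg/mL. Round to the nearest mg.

τ/t½ = 52/26 ≈ 2, so f = (1/2)^(52/26) ≈ 0.250000.
Cmin,ss = (D/Vd)·f/(1−f), so D = Cmin,ss·Vd·(1−f)/f.
D = 12 × 40 × (1−f)/f ≈ 12 × 40 × 3.00000 ≈ 1440.00 mg.

1440 mg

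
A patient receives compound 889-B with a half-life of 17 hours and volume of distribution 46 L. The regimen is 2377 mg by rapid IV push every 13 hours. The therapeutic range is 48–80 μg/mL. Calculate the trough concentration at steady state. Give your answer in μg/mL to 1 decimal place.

73.9 μg/mL

τ/t½ = 13/17 ≈ 0.76471, so fraction remaining f = (1/2)^(13/17) ≈ 0.5886.
Each bolus raises the concentration by D/Vd = 2377/46 ≈ 51.674 μg/mL.
Steady-state trough Cmin,ss = C₀·f/(1−f) ≈ 51.674 × 0.5886/0.4114 ≈ 73.931 μg/mL.
Trough 73.9 μg/mL vs MEC 48 μg/mL: adequate.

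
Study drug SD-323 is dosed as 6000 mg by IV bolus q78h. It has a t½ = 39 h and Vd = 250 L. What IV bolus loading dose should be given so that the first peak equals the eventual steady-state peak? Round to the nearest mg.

8000 mg

f = (1/2)^(78/39) ≈ 0.250000; accumulation ratio R = 1/(1−f) ≈ 1.33333.
Loading dose to hit Cmax,ss on first dose: D_load = D_maint·R ≈ 6000 × 1.33333 ≈ 7999.98 mg.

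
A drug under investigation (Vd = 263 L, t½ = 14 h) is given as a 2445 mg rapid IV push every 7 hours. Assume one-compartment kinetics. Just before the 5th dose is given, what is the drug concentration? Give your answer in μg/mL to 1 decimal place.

16.8 μg/mL

f = (1/2)^(τ/t½) = (1/2)^(7/14) ≈ 0.7071.
C₀ = D/Vd = 2445/263 ≈ 9.297 μg/mL.
Before the 5th dose, 4 doses have been given. Superposition: Cmin = C₀·(f + f² + … + f^4).
≈ 9.297 × (0.7071 + 0.5000 + 0.3535 + 0.2500) ≈ 9.297 × 1.8106 ≈ 16.833 μg/mL.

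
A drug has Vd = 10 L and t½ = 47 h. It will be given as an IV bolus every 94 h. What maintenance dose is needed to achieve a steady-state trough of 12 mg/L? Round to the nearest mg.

360 mg

τ/t½ = 94/47 ≈ 2, so f = (1/2)^(94/47) ≈ 0.250000.
Cmin,ss = (D/Vd)·f/(1−f), so D = Cmin,ss·Vd·(1−f)/f.
D = 12 × 10 × (1−f)/f ≈ 12 × 10 × 3.00000 ≈ 360.00 mg.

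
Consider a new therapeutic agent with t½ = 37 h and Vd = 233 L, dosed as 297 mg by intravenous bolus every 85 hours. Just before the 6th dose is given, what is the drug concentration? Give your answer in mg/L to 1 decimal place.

f = (1/2)^(τ/t½) = (1/2)^(85/37) ≈ 0.2034.
C₀ = D/Vd = 297/233 ≈ 1.275 mg/L.
Before the 6th dose, 5 doses have been given. Superposition: Cmin = C₀·(f + f² + … + f^5).
≈ 1.275 × (0.2034 + 0.0414 + 0.0084 + 0.0017 + 0.0003) ≈ 1.275 × 0.2552 ≈ 0.325 mg/L.

0.3 mg/L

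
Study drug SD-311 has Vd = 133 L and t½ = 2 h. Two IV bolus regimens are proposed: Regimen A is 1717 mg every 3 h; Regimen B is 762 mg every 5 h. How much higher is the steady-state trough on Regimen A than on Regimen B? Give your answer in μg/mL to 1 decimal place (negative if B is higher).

5.8 μg/mL

Regimen A: f = (1/2)^(3/2) ≈ 0.3536; Cmin,ss = (1717/133)·f/(1−f) ≈ 7.062 μg/mL.
Regimen B: f = (1/2)^(5/2) ≈ 0.1768; Cmin,ss = (762/133)·f/(1−f) ≈ 1.230 μg/mL.
Difference ≈ 7.062 − 1.230 ≈ 5.832 μg/mL.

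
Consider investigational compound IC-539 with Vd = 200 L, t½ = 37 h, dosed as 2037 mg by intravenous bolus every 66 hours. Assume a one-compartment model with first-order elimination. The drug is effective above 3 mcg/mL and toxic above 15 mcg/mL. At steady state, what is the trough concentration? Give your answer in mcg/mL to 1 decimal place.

Over one 66-h interval, 66/37 ≈ 1.7838 half-lives elapse, leaving f ≈ 0.2904 of each dose.
Accumulation ratio R = 1/(1 − f) ≈ 1/0.7096 ≈ 1.4092.
Each bolus raises the concentration by D/Vd = 2037/200 ≈ 10.185 mcg/mL.
Cmax,ss = C₀/(1 − f) ≈ 10.185/0.7096 ≈ 14.353 mcg/mL.
One interval later, Cmin,ss = Cmax,ss·e^(−kτ) ≈ 14.353 × 0.2904 ≈ 4.168 mcg/mL.
Trough 4.2 mcg/mL vs MEC 3 mcg/mL: adequate.

4.2 mcg/mL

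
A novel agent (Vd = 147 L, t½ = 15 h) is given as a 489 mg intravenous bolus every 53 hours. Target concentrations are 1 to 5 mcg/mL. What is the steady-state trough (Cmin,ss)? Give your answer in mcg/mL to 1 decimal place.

k = ln2/t½ = ln2/15 ≈ 0.046210 h⁻¹; fraction remaining f = e^(−kτ) = e^(−0.046210×53) ≈ 0.0864.
At steady state, accumulation factor R = 1/(1 − e^(−kτ)) ≈ 1.0946.
Each bolus raises the concentration by D/Vd = 489/147 ≈ 3.327 mcg/mL.
Steady-state peak Cmax,ss = C₀·R ≈ 3.327 × 1.0946 ≈ 3.642 mcg/mL.
Steady-state trough Cmin,ss = Cmax,ss·f ≈ 3.642 × 0.0864 ≈ 0.315 mcg/mL.
Trough 0.3 mcg/mL vs MEC 1 mcg/mL: subtherapeutic.

0.3 mcg/mL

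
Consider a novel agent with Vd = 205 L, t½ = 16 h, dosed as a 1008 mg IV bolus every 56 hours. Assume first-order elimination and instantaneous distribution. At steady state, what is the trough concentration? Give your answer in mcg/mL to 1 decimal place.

τ/t½ = 56/16 ≈ 3.5, so fraction remaining f = (1/2)^(56/16) ≈ 0.0884.
Single-dose peak C₀ = D/Vd = 1008/205 ≈ 4.917 mcg/mL.
Steady-state trough Cmin,ss = C₀·f/(1−f) ≈ 4.917 × 0.0884/0.9116 ≈ 0.477 mcg/mL.

0.5 mcg/mL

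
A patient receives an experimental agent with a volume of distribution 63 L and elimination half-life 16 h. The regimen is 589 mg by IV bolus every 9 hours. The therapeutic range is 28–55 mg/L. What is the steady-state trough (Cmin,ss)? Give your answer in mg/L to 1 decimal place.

k = ln2/t½ = ln2/16 ≈ 0.043322 h⁻¹; fraction remaining f = e^(−kτ) = e^(−0.043322×9) ≈ 0.6771.
Each bolus raises the concentration by D/Vd = 589/63 ≈ 9.349 mg/L.
Steady-state trough Cmin,ss = C₀·f/(1−f) ≈ 9.349 × 0.6771/0.3229 ≈ 19.604 mg/L.
Trough 19.6 mg/L vs MEC 28 mg/L: subtherapeutic.

19.6 mg/L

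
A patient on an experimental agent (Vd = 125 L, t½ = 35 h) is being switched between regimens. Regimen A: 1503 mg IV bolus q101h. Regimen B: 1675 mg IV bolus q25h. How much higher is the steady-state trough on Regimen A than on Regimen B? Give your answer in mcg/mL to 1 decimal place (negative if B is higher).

Regimen A: f = (1/2)^(101/35) ≈ 0.1353; Cmin,ss = (1503/125)·f/(1−f) ≈ 1.881 mcg/mL.
Regimen B: f = (1/2)^(25/35) ≈ 0.6095; Cmin,ss = (1675/125)·f/(1−f) ≈ 20.915 mcg/mL.
Difference ≈ 1.881 − 20.915 ≈ -19.034 mcg/mL.

-19.0 mcg/mL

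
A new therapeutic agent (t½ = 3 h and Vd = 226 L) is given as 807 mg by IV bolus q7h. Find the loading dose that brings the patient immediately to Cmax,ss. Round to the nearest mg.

1007 mg

f = (1/2)^(7/3) ≈ 0.198425; accumulation ratio R = 1/(1−f) ≈ 1.24754.
Loading dose to hit Cmax,ss on first dose: D_load = D_maint·R ≈ 807 × 1.24754 ≈ 1006.76 mg.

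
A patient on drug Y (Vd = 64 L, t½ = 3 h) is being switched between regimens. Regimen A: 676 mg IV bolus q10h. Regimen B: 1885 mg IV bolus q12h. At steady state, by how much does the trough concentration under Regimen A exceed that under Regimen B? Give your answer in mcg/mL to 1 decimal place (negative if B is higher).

Regimen A: f = (1/2)^(10/3) ≈ 0.0992; Cmin,ss = (676/64)·f/(1−f) ≈ 1.163 mcg/mL.
Regimen B: f = (1/2)^(12/3) ≈ 0.0625; Cmin,ss = (1885/64)·f/(1−f) ≈ 1.964 mcg/mL.
Difference ≈ 1.163 − 1.964 ≈ -0.801 mcg/mL.

-0.8 mcg/mL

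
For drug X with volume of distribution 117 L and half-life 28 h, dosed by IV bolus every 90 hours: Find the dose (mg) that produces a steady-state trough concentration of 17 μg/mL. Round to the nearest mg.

16471 mg

τ/t½ = 90/28 ≈ 3.2143, so f = (1/2)^(90/28) ≈ 0.107747.
Cmin,ss = (D/Vd)·f/(1−f), so D = Cmin,ss·Vd·(1−f)/f.
D = 17 × 117 × (1−f)/f ≈ 17 × 117 × 8.28100 ≈ 16470.91 mg.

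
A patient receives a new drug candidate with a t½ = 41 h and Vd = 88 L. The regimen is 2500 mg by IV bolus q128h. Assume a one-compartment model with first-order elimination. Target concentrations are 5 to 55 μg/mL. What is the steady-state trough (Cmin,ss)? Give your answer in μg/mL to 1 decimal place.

3.7 μg/mL

k = ln2/t½ = ln2/41 ≈ 0.016906 h⁻¹; fraction remaining f = e^(−kτ) = e^(−0.016906×128) ≈ 0.1149.
Accumulation ratio R = 1/(1 − f) ≈ 1/0.8851 ≈ 1.1298.
Each bolus raises the concentration by D/Vd = 2500/88 ≈ 28.409 μg/mL.
Steady-state peak Cmax,ss = C₀·R ≈ 28.409 × 1.1298 ≈ 32.096 μg/mL.
Steady-state trough Cmin,ss = Cmax,ss·f ≈ 32.096 × 0.1149 ≈ 3.688 μg/mL.
Trough 3.7 μg/mL vs MEC 5 μg/mL: subtherapeutic.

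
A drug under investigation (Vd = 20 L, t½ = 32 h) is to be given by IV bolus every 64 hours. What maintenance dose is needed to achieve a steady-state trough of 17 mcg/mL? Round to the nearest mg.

1020 mg

τ/t½ = 64/32 ≈ 2, so f = (1/2)^(64/32) ≈ 0.250000.
Cmin,ss = (D/Vd)·f/(1−f), so D = Cmin,ss·Vd·(1−f)/f.
D = 17 × 20 × (1−f)/f ≈ 17 × 20 × 3.00000 ≈ 1020.00 mg.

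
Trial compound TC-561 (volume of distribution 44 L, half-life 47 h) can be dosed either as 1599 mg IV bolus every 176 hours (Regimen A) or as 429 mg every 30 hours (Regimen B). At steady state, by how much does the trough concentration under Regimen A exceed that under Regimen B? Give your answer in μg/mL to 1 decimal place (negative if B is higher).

Regimen A: f = (1/2)^(176/47) ≈ 0.0746; Cmin,ss = (1599/44)·f/(1−f) ≈ 2.930 μg/mL.
Regimen B: f = (1/2)^(30/47) ≈ 0.6425; Cmin,ss = (429/44)·f/(1−f) ≈ 17.523 μg/mL.
Difference ≈ 2.930 − 17.523 ≈ -14.593 μg/mL.

-14.6 μg/mL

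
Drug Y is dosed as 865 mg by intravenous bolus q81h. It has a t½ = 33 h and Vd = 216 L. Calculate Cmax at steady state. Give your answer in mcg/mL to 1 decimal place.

4.9 mcg/mL

τ/t½ = 81/33 ≈ 2.4545, so fraction remaining f = (1/2)^(81/33) ≈ 0.1824.
Accumulation ratio R = 1/(1 − f) ≈ 1/0.8176 ≈ 1.2231.
Each bolus raises the concentration by D/Vd = 865/216 ≈ 4.005 mcg/mL.
Steady-state peak Cmax,ss = C₀·R ≈ 4.005 × 1.2231 ≈ 4.899 mcg/mL.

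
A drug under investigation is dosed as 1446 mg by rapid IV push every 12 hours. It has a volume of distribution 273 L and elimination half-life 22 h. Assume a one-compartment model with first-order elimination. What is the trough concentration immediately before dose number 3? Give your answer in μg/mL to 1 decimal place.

6.1 μg/mL

f = (1/2)^(τ/t½) = (1/2)^(12/22) ≈ 0.6852.
C₀ = D/Vd = 1446/273 ≈ 5.297 μg/mL.
Before the 3rd dose, 2 doses have been given. Superposition: Cmin = C₀·(f + f²).
≈ 5.297 × (0.6852 + 0.4695) ≈ 5.297 × 1.1547 ≈ 6.116 μg/mL.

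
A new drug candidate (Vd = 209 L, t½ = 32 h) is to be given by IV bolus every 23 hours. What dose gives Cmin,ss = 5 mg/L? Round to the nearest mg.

τ/t½ = 23/32 ≈ 0.71875, so f = (1/2)^(23/32) ≈ 0.607624.
Cmin,ss = (D/Vd)·f/(1−f), so D = Cmin,ss·Vd·(1−f)/f.
D = 5 × 209 × (1−f)/f ≈ 5 × 209 × 0.64575 ≈ 674.81 mg.

675 mg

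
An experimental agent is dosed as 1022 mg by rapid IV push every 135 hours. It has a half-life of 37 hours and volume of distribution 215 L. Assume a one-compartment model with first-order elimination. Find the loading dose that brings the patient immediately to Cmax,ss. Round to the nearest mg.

f = (1/2)^(135/37) ≈ 0.079735; accumulation ratio R = 1/(1−f) ≈ 1.08664.
Loading dose to hit Cmax,ss on first dose: D_load = D_maint·R ≈ 1022 × 1.08664 ≈ 1110.55 mg.

1111 mg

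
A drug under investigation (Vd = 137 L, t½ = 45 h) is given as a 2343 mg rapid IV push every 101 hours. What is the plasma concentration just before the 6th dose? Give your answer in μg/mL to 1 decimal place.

f = (1/2)^(τ/t½) = (1/2)^(101/45) ≈ 0.2110.
C₀ = D/Vd = 2343/137 ≈ 17.102 μg/mL.
Before the 6th dose, 5 doses have been given. Superposition: Cmin = C₀·(f + f² + … + f^5).
≈ 17.102 × (0.2110 + 0.0445 + 0.0094 + 0.0020 + 0.0004) ≈ 17.102 × 0.2673 ≈ 4.571 μg/mL.

4.6 μg/mL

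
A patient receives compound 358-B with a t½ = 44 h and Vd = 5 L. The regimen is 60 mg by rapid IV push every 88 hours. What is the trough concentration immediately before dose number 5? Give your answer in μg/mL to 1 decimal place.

f = (1/2)^(τ/t½) = (1/2)^(88/44) ≈ 0.2500.
C₀ = D/Vd = 60/5 ≈ 12.000 μg/mL.
Before the 5th dose, 4 doses have been given. Superposition: Cmin = C₀·(f + f² + … + f^4).
≈ 12.000 × (0.2500 + 0.0625 + 0.0156 + 0.0039) ≈ 12.000 × 0.3320 ≈ 3.984 μg/mL.

4.0 μg/mL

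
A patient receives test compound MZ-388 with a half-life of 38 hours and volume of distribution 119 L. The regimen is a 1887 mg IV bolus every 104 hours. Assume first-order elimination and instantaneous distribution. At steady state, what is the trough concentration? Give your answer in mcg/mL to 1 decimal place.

k = ln2/t½ = ln2/38 ≈ 0.018241 h⁻¹; fraction remaining f = e^(−kτ) = e^(−0.018241×104) ≈ 0.1500.
Single-dose peak C₀ = D/Vd = 1887/119 ≈ 15.857 mcg/mL.
Steady-state trough Cmin,ss = C₀·f/(1−f) ≈ 15.857 × 0.1500/0.8500 ≈ 2.798 mcg/mL.

2.8 mcg/mL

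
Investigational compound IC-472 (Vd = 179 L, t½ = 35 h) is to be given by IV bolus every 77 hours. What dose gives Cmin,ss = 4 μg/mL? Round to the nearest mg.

2574 mg

τ/t½ = 77/35 ≈ 2.2, so f = (1/2)^(77/35) ≈ 0.217638.
Cmin,ss = (D/Vd)·f/(1−f), so D = Cmin,ss·Vd·(1−f)/f.
D = 4 × 179 × (1−f)/f ≈ 4 × 179 × 3.59479 ≈ 2573.87 mg.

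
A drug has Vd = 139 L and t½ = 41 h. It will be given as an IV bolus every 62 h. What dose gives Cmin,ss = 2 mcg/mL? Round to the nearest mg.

515 mg

τ/t½ = 62/41 ≈ 1.5122, so f = (1/2)^(62/41) ≈ 0.350577.
Cmin,ss = (D/Vd)·f/(1−f), so D = Cmin,ss·Vd·(1−f)/f.
D = 2 × 139 × (1−f)/f ≈ 2 × 139 × 1.85244 ≈ 514.98 mg.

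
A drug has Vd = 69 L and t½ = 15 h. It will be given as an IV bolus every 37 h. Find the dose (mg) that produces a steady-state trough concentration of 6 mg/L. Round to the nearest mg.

τ/t½ = 37/15 ≈ 2.4667, so f = (1/2)^(37/15) ≈ 0.180909.
Cmin,ss = (D/Vd)·f/(1−f), so D = Cmin,ss·Vd·(1−f)/f.
D = 6 × 69 × (1−f)/f ≈ 6 × 69 × 4.52764 ≈ 1874.44 mg.

1874 mg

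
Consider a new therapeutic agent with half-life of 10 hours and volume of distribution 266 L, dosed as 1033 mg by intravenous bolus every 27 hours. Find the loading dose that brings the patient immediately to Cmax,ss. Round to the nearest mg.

f = (1/2)^(27/10) ≈ 0.153893; accumulation ratio R = 1/(1−f) ≈ 1.18188.
Loading dose to hit Cmax,ss on first dose: D_load = D_maint·R ≈ 1033 × 1.18188 ≈ 1220.88 mg.

1221 mg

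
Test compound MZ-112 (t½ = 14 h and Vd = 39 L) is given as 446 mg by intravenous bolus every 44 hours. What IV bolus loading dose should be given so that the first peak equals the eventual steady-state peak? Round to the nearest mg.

503 mg

f = (1/2)^(44/14) ≈ 0.113215; accumulation ratio R = 1/(1−f) ≈ 1.12767.
Loading dose to hit Cmax,ss on first dose: D_load = D_maint·R ≈ 446 × 1.12767 ≈ 502.94 mg.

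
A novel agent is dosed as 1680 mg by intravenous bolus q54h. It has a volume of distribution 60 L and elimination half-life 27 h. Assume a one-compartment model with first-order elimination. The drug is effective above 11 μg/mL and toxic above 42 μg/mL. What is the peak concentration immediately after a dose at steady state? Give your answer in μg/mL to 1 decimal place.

The dosing interval is 2 half-lives, so f = 2^(−2) = 0.25.
Accumulation ratio R = 1/(1 − f) = 1/0.75 = 4/3.
Single-dose peak C₀ = D/Vd = 1680/60 = 28 μg/mL.
Steady-state peak Cmax,ss = C₀·R = 28 × 4/3 ≈ 37.333 μg/mL.
Peak 37.3 μg/mL vs MTC 42 μg/mL: below toxic threshold.

37.3 μg/mL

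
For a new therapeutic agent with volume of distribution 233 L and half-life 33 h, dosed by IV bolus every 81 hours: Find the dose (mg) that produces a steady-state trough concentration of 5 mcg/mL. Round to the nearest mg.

τ/t½ = 81/33 ≈ 2.4545, so f = (1/2)^(81/33) ≈ 0.182435.
Cmin,ss = (D/Vd)·f/(1−f), so D = Cmin,ss·Vd·(1−f)/f.
D = 5 × 233 × (1−f)/f ≈ 5 × 233 × 4.48140 ≈ 5220.83 mg.

5221 mg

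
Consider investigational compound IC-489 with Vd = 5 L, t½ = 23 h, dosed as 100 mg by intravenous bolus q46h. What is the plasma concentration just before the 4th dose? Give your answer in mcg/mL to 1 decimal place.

f = (1/2)^(τ/t½) = (1/2)^(46/23) ≈ 0.2500.
C₀ = D/Vd = 100/5 ≈ 20.000 mcg/mL.
Before the 4th dose, 3 doses have been given. Superposition: Cmin = C₀·(f + f² + … + f^3).
≈ 20.000 × (0.2500 + 0.0625 + 0.0156) ≈ 20.000 × 0.3281 ≈ 6.562 mcg/mL.

6.6 mcg/mL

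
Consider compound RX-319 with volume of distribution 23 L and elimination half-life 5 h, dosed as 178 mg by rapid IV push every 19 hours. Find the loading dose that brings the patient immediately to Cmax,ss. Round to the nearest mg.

192 mg

f = (1/2)^(19/5) ≈ 0.071794; accumulation ratio R = 1/(1−f) ≈ 1.07735.
Loading dose to hit Cmax,ss on first dose: D_load = D_maint·R ≈ 178 × 1.07735 ≈ 191.77 mg.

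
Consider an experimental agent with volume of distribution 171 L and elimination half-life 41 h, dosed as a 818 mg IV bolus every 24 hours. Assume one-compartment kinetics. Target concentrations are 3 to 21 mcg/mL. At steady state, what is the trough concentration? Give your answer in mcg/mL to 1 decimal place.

9.6 mcg/mL

k = ln2/t½ = ln2/41 ≈ 0.016906 h⁻¹; fraction remaining f = e^(−kτ) = e^(−0.016906×24) ≈ 0.6665.
At steady state, accumulation factor R = 1/(1 − e^(−kτ)) ≈ 2.9985.
Single-dose peak C₀ = D/Vd = 818/171 ≈ 4.784 mcg/mL.
Steady-state peak Cmax,ss = C₀·R ≈ 4.784 × 2.9985 ≈ 14.345 mcg/mL.
One interval later, Cmin,ss = Cmax,ss·e^(−kτ) ≈ 14.345 × 0.6665 ≈ 9.561 mcg/mL.
Trough 9.6 mcg/mL vs MEC 3 mcg/mL: adequate.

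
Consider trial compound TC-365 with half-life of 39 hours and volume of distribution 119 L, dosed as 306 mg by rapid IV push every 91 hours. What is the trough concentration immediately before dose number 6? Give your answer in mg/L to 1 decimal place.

f = (1/2)^(τ/t½) = (1/2)^(91/39) ≈ 0.1984.
C₀ = D/Vd = 306/119 ≈ 2.571 mg/L.
Before the 6th dose, 5 doses have been given. Superposition: Cmin = C₀·(f + f² + … + f^5).
≈ 2.571 × (0.1984 + 0.0394 + 0.0078 + 0.0015 + 0.0003) ≈ 2.571 × 0.2474 ≈ 0.636 mg/L.

0.6 mg/L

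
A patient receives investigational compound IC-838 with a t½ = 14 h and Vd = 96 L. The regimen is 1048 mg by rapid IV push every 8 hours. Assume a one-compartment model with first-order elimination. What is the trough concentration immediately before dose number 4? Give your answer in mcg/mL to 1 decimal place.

f = (1/2)^(τ/t½) = (1/2)^(8/14) ≈ 0.6730.
C₀ = D/Vd = 1048/96 ≈ 10.917 mcg/mL.
Before the 4th dose, 3 doses have been given. Superposition: Cmin = C₀·(f + f² + … + f^3).
≈ 10.917 × (0.6730 + 0.4529 + 0.3048) ≈ 10.917 × 1.4307 ≈ 15.619 mcg/mL.

15.6 mcg/mL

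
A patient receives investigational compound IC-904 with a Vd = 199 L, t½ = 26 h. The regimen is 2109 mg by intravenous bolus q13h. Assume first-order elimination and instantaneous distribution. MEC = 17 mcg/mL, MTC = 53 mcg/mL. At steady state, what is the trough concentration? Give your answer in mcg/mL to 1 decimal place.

k = ln2/t½ = ln2/26 ≈ 0.026660 h⁻¹; fraction remaining f = e^(−kτ) = e^(−0.026660×13) ≈ 0.7071.
Accumulation ratio R = 1/(1 − f) ≈ 1/0.2929 ≈ 3.4141.
Each bolus raises the concentration by D/Vd = 2109/199 ≈ 10.598 mcg/mL.
Cmax,ss = C₀/(1 − f) ≈ 10.598/0.2929 ≈ 36.183 mcg/mL.
One interval later, Cmin,ss = Cmax,ss·e^(−kτ) ≈ 36.183 × 0.7071 ≈ 25.585 mcg/mL.
Trough 25.6 mcg/mL vs MEC 17 mcg/mL: adequate.

25.6 mcg/mL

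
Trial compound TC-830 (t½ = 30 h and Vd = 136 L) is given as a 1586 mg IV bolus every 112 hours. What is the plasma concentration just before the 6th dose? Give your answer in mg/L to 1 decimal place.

0.9 mg/L

f = (1/2)^(τ/t½) = (1/2)^(112/30) ≈ 0.0752.
C₀ = D/Vd = 1586/136 ≈ 11.662 mg/L.
Before the 6th dose, 5 doses have been given. Superposition: Cmin = C₀·(f + f² + … + f^5).
≈ 11.662 × (0.0752 + 0.0057 + 0.0004 + 0.0000 + 0.0000) ≈ 11.662 × 0.0813 ≈ 0.948 mg/L.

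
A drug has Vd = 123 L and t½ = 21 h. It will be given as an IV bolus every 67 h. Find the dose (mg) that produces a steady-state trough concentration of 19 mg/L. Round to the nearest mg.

18998 mg

τ/t½ = 67/21 ≈ 3.1905, so f = (1/2)^(67/21) ≈ 0.109540.
Cmin,ss = (D/Vd)·f/(1−f), so D = Cmin,ss·Vd·(1−f)/f.
D = 19 × 123 × (1−f)/f ≈ 19 × 123 × 8.12909 ≈ 18997.68 mg.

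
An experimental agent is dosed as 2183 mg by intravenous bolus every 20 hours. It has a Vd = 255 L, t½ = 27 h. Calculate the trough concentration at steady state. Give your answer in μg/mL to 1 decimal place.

Over one 20-h interval, 20/27 ≈ 0.74074 half-lives elapse, leaving f ≈ 0.5984 of each dose.
Accumulation ratio R = 1/(1 − f) ≈ 1/0.4016 ≈ 2.4900.
Single-dose peak C₀ = D/Vd = 2183/255 ≈ 8.561 μg/mL.
Cmax,ss = C₀/(1 − f) ≈ 8.561/0.4016 ≈ 21.317 μg/mL.
One interval later, Cmin,ss = Cmax,ss·e^(−kτ) ≈ 21.317 × 0.5984 ≈ 12.756 μg/mL.

12.8 μg/mL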